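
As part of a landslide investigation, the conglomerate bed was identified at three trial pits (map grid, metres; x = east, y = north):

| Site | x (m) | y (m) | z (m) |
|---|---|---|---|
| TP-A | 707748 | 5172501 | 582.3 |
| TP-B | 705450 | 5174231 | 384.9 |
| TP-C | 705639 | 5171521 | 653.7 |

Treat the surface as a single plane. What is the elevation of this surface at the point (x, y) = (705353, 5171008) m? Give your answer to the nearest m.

Two edge vectors: TP-A→TP-B = (-2298, 1730, -197.4), TP-A→TP-C = (-2109, -980, 71.4).
Normal n = (TP-A→TP-B) × (TP-A→TP-C) = (-69930, 580393.8, 5900610).
So ∂z/∂x = −n_x/n_z = 0.01185132 and ∂z/∂y = −n_y/n_z = −0.09836166.
Intercept c from TP-A: 582.3 − 8387.75 + 508775.79 = 500970.34.
At (705353, 5171008): z = 8359.4 − 508628.9 + 500970.34 = 700.8 m.

701 m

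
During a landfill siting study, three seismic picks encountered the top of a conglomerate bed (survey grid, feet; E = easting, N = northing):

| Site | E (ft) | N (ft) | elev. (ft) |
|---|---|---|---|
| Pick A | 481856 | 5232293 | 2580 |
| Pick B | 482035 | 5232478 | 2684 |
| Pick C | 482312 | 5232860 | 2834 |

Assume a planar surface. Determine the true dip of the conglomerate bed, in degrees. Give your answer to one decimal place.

35.3°

Two edge vectors: Pick A→Pick B = (179, 185, 104), Pick A→Pick C = (456, 567, 254).
Normal n = (Pick A→Pick B) × (Pick A→Pick C) = (-11978, 1958, 17133).
So ∂z/∂E = −n_x/n_z = 0.69912 and ∂z/∂N = −n_y/n_z = −0.11428.
Gradient magnitude |∇z| = √(a² + b²) = √(0.48877 + 0.01306) = 0.70840.
True dip = arctan(0.70840) = 35.3°, dipping toward W (azimuth ≈ 279°).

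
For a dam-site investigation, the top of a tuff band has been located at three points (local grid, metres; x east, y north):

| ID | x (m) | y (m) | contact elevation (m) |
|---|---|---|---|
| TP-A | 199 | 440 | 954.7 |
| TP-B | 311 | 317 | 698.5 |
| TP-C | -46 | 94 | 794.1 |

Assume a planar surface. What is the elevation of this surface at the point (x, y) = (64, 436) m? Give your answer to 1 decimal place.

Let the plane be z = a·x + b·y + c.
TP-B−TP-A: 112a − 123b = −256.2;  TP-C−TP-A: −245a − 346b = −160.6.
Solving gives a = −1.00006, b = 1.17230.
Then c = 954.7 − a·199 − b·440 = 637.90.
At (64, 436): z = −64.0 + 511.1 + 637.90 = 1085.0 m.

1085.0 m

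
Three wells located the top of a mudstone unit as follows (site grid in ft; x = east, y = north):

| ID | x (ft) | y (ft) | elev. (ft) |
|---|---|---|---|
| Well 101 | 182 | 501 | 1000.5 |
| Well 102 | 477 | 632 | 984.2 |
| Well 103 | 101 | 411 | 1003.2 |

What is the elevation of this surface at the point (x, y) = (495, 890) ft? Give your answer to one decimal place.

Two edge vectors: Well 101→Well 102 = (295, 131, -16.3), Well 101→Well 103 = (-81, -90, 2.7).
Normal n = (Well 101→Well 102) × (Well 101→Well 103) = (-1113.3, 523.8, -15939).
So ∂z/∂x = −n_x/n_z = −0.06985 and ∂z/∂y = −n_y/n_z = 0.03286.
Intercept c from Well 101: 1000.5 + 12.71 − 16.46 = 996.75.
At (495, 890): z = −34.6 + 29.2 + 996.75 = 991.4 ft.

991.4 ft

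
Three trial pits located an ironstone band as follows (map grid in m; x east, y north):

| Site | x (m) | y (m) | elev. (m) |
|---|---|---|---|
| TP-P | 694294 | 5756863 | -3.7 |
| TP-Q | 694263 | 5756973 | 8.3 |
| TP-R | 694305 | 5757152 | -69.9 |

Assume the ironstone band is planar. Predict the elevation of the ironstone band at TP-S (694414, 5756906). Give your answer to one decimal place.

Let the plane be z = a·x + b·y + c.
TP-Q−TP-P: −31a + 110b = 12;  TP-R−TP-P: 11a + 289b = −66.2.
Solving gives a = −1.057134428, b = −0.188828793.
Then c = -3.7 − a·694294 − b·5756863 = 1821019.88.
At (694414, 5756906): z = −734088.9 − 1087069.6 + 1821019.88 = -138.7 m.

-138.7 m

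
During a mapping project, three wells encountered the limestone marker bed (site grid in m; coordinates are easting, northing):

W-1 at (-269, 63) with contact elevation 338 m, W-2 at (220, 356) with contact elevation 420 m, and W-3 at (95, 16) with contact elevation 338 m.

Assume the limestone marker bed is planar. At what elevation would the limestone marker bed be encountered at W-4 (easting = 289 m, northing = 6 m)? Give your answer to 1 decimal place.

Let the plane be z = a·easting + b·northing + c.
W-2−W-1: 489a + 293b = 82;  W-3−W-1: 364a − 47b = 0.
Solving gives a = 0.02973, b = 0.23025.
Then c = 338 − a·-269 − b·63 = 331.49.
At (289, 6): z = 8.6 + 1.4 + 331.49 = 341.5 m.

341.5 m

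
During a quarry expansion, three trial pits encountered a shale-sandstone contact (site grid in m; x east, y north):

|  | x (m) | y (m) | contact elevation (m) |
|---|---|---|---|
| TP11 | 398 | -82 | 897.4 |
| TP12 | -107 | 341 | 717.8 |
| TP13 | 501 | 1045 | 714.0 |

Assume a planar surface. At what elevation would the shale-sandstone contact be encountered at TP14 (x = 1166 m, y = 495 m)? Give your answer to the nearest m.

949 m

Two edge vectors: TP11→TP12 = (-505, 423, -179.6), TP11→TP13 = (103, 1127, -183.4).
Normal n = (TP11→TP12) × (TP11→TP13) = (124831, -111115.8, -612704).
So ∂z/∂x = −n_x/n_z = 0.20374 and ∂z/∂y = −n_y/n_z = −0.18135.
Intercept c from TP11: 897.4 − 81.09 − 14.87 = 801.44.
At (1166, 495): z = 237.6 − 89.8 + 801.44 = 949.2 m.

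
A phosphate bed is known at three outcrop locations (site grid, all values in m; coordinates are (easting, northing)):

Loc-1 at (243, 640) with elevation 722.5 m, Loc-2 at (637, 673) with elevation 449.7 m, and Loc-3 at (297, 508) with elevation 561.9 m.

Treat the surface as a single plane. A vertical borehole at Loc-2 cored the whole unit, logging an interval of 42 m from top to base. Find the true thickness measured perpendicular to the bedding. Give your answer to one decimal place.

27.1 m

Two edge vectors: Loc-1→Loc-2 = (394, 33, -272.8), Loc-1→Loc-3 = (54, -132, -160.6).
Normal n = (Loc-1→Loc-2) × (Loc-1→Loc-3) = (-41309.4, 48545.2, -53790).
So ∂z/∂E = −n_x/n_z = −0.76798 and ∂z/∂N = −n_y/n_z = 0.90249.
|∇z| = √(a²+b²) = 1.18502, so dip δ = arctan(1.18502) = 49.84°.
True thickness = vertical thickness × cos δ = 42 × cos 49.84° = 27.1 m.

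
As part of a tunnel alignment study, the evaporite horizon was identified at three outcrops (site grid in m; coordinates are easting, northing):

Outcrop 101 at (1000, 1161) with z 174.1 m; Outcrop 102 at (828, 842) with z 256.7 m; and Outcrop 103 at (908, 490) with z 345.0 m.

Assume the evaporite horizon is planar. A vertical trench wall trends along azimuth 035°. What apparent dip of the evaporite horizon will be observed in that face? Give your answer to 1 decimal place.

Two edge vectors: Outcrop 101→Outcrop 102 = (-172, -319, 82.6), Outcrop 101→Outcrop 103 = (-92, -671, 170.9).
Normal n = (Outcrop 101→Outcrop 102) × (Outcrop 101→Outcrop 103) = (907.5, 21795.6, 86064).
So ∂z/∂easting = −n_x/n_z = −0.01054 and ∂z/∂northing = −n_y/n_z = −0.25325.
Unit vector along 035° is (sin 35°, cos 35°) = (0.5736, 0.8192).
Slope in that direction = a·(0.5736) + b·(0.8192) = −0.21350.
Apparent dip = arctan|0.21350| = 12.1° (true dip is 14.2°, so apparent ≤ true as expected).

12.1°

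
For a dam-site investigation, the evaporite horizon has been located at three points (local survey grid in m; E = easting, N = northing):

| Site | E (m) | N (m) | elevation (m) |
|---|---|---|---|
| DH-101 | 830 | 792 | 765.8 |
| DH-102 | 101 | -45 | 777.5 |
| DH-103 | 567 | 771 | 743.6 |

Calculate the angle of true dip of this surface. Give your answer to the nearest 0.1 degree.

Let the plane be z = a·E + b·N + c.
DH-102−DH-101: −729a − 837b = 11.7;  DH-103−DH-101: −263a − 21b = −22.2.
Solving gives a = 0.09192, b = −0.09404.
Gradient magnitude |∇z| = √(a² + b²) = √(0.00845 + 0.00884) = 0.13150.
True dip = arctan(0.13150) = 7.5°, dipping toward NW (azimuth ≈ 316°).

7.5°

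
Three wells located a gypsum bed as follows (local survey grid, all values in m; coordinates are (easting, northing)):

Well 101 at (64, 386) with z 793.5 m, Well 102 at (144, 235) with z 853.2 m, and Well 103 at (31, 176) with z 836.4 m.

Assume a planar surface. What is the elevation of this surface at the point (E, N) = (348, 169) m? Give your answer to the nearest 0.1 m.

Two edge vectors: Well 101→Well 102 = (80, -151, 59.7), Well 101→Well 103 = (-33, -210, 42.9).
Normal n = (Well 101→Well 102) × (Well 101→Well 103) = (6059.1, -5402.1, -21783).
So ∂z/∂E = −n_x/n_z = 0.27816 and ∂z/∂N = −n_y/n_z = −0.24800.
Intercept c from Well 101: 793.5 − 17.80 + 95.73 = 871.42.
At (348, 169): z = 96.8 − 41.9 + 871.42 = 926.3 m.

926.3 m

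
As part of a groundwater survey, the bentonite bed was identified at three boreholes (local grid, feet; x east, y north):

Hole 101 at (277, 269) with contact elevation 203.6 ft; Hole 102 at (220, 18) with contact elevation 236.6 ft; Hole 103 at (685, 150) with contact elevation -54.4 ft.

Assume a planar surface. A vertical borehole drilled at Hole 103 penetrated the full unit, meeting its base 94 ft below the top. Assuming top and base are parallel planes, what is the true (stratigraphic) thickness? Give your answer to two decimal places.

Let the plane be z = a·x + b·y + c.
Hole 102−Hole 101: −57a − 251b = 33;  Hole 103−Hole 101: 408a − 119b = −258.
Solving gives a = −0.62904, b = 0.01137.
|∇z| = √(a²+b²) = 0.62914, so dip δ = arctan(0.62914) = 32.18°.
True thickness = vertical thickness × cos δ = 94 × cos 32.18° = 79.56 ft.

79.56 ft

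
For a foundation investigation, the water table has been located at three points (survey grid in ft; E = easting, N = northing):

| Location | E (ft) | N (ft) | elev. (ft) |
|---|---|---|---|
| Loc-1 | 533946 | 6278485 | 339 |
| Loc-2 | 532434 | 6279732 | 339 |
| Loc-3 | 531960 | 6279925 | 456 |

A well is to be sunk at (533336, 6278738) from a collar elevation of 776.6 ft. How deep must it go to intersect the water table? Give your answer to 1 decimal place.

289.8 ft

Let the plane be z = a·E + b·N + c.
Loc-2−Loc-1: −1512a + 1247b = 0;  Loc-3−Loc-1: −1986a + 1440b = 117.
Solving gives a = −0.487529322, b = −0.591134190.
Then c = 339 − a·533946 − b·6278485 = 3972080.48.
At (533336, 6278738): z_contact = −260016.94 − 3711576.70 + 3972080.48 = 486.84 ft.
Depth below ground = 776.6 − 486.84 = 289.8 ft.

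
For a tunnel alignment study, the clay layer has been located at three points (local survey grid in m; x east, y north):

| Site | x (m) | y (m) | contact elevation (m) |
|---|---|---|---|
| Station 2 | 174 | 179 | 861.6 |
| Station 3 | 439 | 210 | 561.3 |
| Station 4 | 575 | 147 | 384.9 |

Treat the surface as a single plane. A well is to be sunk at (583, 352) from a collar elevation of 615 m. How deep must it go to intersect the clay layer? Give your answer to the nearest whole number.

Two edge vectors: Station 2→Station 3 = (265, 31, -300.3), Station 2→Station 4 = (401, -32, -476.7).
Normal n = (Station 2→Station 3) × (Station 2→Station 4) = (-24387.3, 5905.2, -20911).
So ∂z/∂x = −n_x/n_z = −1.16624 and ∂z/∂y = −n_y/n_z = 0.28240.
Intercept c from Station 2: 861.6 + 202.93 − 50.55 = 1013.98.
At (583, 352): z_contact = −679.9 + 99.4 + 1013.98 = 433.5 m.
Depth below ground = 615 − 433.5 = 182 m.

182 m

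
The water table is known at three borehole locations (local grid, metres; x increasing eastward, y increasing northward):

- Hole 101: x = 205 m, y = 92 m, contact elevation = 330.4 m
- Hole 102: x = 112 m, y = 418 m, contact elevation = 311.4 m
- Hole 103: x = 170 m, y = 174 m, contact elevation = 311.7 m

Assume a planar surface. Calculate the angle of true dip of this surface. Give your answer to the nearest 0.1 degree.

Two edge vectors: Hole 101→Hole 102 = (-93, 326, -19), Hole 101→Hole 103 = (-35, 82, -18.7).
Normal n = (Hole 101→Hole 102) × (Hole 101→Hole 103) = (-4538.2, -1074.1, 3784).
So ∂z/∂x = −n_x/n_z = 1.19931 and ∂z/∂y = −n_y/n_z = 0.28385.
Gradient magnitude |∇z| = √(a² + b²) = √(1.43835 + 0.08057) = 1.23245.
True dip = arctan(1.23245) = 50.9°, dipping toward WSW (azimuth ≈ 257°).

50.9°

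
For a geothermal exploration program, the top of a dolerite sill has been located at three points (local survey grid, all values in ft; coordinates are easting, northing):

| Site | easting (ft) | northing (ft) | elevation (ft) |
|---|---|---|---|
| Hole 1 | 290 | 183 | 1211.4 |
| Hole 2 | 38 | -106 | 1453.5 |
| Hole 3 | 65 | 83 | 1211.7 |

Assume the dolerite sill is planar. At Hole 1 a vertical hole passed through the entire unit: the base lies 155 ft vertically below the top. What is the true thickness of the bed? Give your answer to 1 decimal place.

Let the plane be z = a·easting + b·northing + c.
Hole 2−Hole 1: −252a − 289b = 242.1;  Hole 3−Hole 1: −225a − 100b = 0.3.
Solving gives a = 0.60573, b = −1.36590.
|∇z| = √(a²+b²) = 1.49419, so dip δ = arctan(1.49419) = 56.21°.
True thickness = vertical thickness × cos δ = 155 × cos 56.21° = 86.2 ft.

86.2 ft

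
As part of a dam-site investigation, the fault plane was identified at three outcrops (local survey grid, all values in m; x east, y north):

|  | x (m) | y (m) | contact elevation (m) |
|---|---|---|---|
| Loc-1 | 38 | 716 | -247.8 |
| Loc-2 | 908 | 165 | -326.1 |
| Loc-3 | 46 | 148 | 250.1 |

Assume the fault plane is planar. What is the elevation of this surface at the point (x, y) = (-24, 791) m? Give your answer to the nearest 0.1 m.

Let the plane be z = a·x + b·y + c.
Loc-2−Loc-1: 870a − 551b = −78.3;  Loc-3−Loc-1: 8a − 568b = 497.9.
Solving gives a = −0.65098, b = −0.88575.
Then c = -247.8 − a·38 − b·716 = 411.14.
At (-24, 791): z = 15.6 − 700.6 + 411.14 = -273.9 m.

-273.9 m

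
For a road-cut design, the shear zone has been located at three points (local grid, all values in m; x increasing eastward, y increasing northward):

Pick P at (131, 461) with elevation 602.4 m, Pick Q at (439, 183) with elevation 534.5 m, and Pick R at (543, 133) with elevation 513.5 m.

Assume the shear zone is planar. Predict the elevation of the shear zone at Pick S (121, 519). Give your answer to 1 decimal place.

606.8 m

Let the plane be z = a·x + b·y + c.
Pick Q−Pick P: 308a − 278b = −67.9;  Pick R−Pick P: 412a − 328b = −88.9.
Solving gives a = −0.18080, b = 0.04393.
Then c = 602.4 − a·131 − b·461 = 605.83.
At (121, 519): z = −21.9 + 22.8 + 605.83 = 606.8 m.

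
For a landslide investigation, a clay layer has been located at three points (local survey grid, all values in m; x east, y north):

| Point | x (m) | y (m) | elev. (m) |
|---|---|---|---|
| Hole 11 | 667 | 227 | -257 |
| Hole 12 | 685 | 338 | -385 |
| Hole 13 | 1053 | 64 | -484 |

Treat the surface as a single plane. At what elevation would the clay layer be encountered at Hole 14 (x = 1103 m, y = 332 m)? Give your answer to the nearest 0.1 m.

-799.6 m

Let the plane be z = a·x + b·y + c.
Hole 12−Hole 11: 18a + 111b = −128;  Hole 13−Hole 11: 386a − 163b = −227.
Solving gives a = −1.006138, b = −0.989996.
Then c = -257 − a·667 − b·227 = 638.82.
At (1103, 332): z = −1109.8 − 328.7 + 638.82 = -799.6 m.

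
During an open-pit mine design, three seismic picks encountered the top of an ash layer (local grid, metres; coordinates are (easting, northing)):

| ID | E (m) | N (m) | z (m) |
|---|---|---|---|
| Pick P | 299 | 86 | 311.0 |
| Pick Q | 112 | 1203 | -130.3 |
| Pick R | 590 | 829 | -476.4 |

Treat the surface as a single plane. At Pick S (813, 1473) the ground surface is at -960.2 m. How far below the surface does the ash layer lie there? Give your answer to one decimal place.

Two edge vectors: Pick P→Pick Q = (-187, 1117, -441.3), Pick P→Pick R = (291, 743, -787.4).
Normal n = (Pick P→Pick Q) × (Pick P→Pick R) = (-551639.9, -275662.1, -463988).
So ∂z/∂E = −n_x/n_z = −1.188910 and ∂z/∂N = −n_y/n_z = −0.594115.
Intercept c from Pick P: 311 + 355.48 + 51.09 = 717.58.
At (813, 1473): z_contact = −966.58 − 875.13 + 717.58 = -1124.14 m.
Depth below ground = -960.2 − (-1124.14) = 163.9 m.

163.9 m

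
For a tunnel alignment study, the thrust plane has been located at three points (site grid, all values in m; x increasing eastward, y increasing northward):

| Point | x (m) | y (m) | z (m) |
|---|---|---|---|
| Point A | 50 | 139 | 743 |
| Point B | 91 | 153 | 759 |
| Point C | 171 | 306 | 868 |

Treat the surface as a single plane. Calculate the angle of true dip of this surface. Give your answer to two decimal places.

Two edge vectors: Point A→Point B = (41, 14, 16), Point A→Point C = (121, 167, 125).
Normal n = (Point A→Point B) × (Point A→Point C) = (-922, -3189, 5153).
So ∂z/∂x = −n_x/n_z = 0.17892 and ∂z/∂y = −n_y/n_z = 0.61886.
Gradient magnitude |∇z| = √(a² + b²) = √(0.03201 + 0.38299) = 0.64421.
True dip = arctan(0.64421) = 32.79°, dipping toward SSW (azimuth ≈ 196°).

32.79°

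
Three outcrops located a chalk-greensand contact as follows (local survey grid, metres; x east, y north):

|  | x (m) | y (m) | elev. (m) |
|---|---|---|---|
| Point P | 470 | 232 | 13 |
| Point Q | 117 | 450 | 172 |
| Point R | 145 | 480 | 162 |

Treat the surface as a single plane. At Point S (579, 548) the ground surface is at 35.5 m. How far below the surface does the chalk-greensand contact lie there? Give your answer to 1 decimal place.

50.4 m

Two edge vectors: Point P→Point Q = (-353, 218, 159), Point P→Point R = (-325, 248, 149).
Normal n = (Point P→Point Q) × (Point P→Point R) = (-6950, 922, -16694).
So ∂z/∂x = −n_x/n_z = −0.41632 and ∂z/∂y = −n_y/n_z = 0.05523.
Intercept c from Point P: 13 + 195.67 − 12.81 = 195.86.
At (579, 548): z_contact = −241.05 + 30.27 + 195.86 = -14.93 m.
Depth below ground = 35.5 − (-14.93) = 50.4 m.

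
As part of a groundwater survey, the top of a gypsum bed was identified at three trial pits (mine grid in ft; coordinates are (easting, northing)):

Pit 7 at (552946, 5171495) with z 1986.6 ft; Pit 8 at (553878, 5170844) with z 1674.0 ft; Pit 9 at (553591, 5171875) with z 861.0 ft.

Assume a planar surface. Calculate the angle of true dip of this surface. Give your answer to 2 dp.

Two edge vectors: Pit 7→Pit 8 = (932, -651, -312.6), Pit 7→Pit 9 = (645, 380, -1125.6).
Normal n = (Pit 7→Pit 8) × (Pit 7→Pit 9) = (851553.6, 847432.2, 774055).
So ∂z/∂E = −n_x/n_z = −1.10012 and ∂z/∂N = −n_y/n_z = −1.09480.
Gradient magnitude |∇z| = √(a² + b²) = √(1.21026 + 1.19858) = 1.55204.
True dip = arctan(1.55204) = 57.21°, dipping toward NE (azimuth ≈ 045°).

57.21°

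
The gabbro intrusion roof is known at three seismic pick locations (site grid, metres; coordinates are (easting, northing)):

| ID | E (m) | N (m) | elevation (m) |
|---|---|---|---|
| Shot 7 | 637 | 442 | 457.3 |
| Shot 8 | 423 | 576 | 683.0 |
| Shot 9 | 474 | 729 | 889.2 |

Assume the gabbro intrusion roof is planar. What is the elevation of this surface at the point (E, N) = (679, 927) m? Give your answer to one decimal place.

1131.8 m

Let the plane be z = a·E + b·N + c.
Shot 8−Shot 7: −214a + 134b = 225.7;  Shot 9−Shot 7: −163a + 287b = 431.9.
Solving gives a = −0.17438, b = 1.40584.
Then c = 457.3 − a·637 − b·442 = −53.00.
At (679, 927): z = −118.4 + 1303.2 − 53.00 = 1131.8 m.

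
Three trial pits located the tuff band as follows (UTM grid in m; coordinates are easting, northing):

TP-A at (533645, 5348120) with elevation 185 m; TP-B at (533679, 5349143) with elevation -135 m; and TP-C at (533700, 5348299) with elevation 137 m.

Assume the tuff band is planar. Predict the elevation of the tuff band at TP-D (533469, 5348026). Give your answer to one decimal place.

Let the plane be z = a·easting + b·northing + c.
TP-B−TP-A: 34a + 1023b = −320;  TP-C−TP-A: 55a + 179b = −48.
Solving gives a = 0.162936687, b = −0.318220770.
Then c = 185 − a·533645 − b·5348120 = 1615117.51.
At (533469, 5348026): z = 86921.7 − 1701852.9 + 1615117.51 = 186.2 m.

186.2 m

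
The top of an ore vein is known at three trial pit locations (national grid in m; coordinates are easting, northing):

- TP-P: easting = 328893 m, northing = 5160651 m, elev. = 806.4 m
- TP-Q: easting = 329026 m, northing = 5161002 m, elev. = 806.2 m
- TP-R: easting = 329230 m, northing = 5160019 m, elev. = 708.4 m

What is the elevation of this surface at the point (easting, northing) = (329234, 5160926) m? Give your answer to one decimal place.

765.8 m

Two edge vectors: TP-P→TP-Q = (133, 351, -0.2), TP-P→TP-R = (337, -632, -98).
Normal n = (TP-P→TP-Q) × (TP-P→TP-R) = (-34524.4, 12966.6, -202343).
So ∂z/∂easting = −n_x/n_z = −0.170623150 and ∂z/∂northing = −n_y/n_z = 0.064082276.
Intercept c from TP-P: 806.4 + 56116.76 − 330706.26 = −273783.10.
At (329234, 5160926): z = −56174.9 + 330723.9 − 273783.10 = 765.8 m.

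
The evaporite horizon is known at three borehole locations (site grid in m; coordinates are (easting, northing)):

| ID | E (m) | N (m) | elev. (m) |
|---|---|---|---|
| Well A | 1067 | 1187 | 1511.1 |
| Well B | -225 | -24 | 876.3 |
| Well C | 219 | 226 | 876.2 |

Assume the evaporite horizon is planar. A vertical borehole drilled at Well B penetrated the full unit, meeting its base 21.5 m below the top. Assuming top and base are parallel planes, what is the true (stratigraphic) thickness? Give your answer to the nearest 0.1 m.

Two edge vectors: Well A→Well B = (-1292, -1211, -634.8), Well A→Well C = (-848, -961, -634.9).
Normal n = (Well A→Well B) × (Well A→Well C) = (158821.1, -281980.4, 214684).
So ∂z/∂E = −n_x/n_z = −0.73979 and ∂z/∂N = −n_y/n_z = 1.31347.
|∇z| = √(a²+b²) = 1.50748, so dip δ = arctan(1.50748) = 56.44°.
True thickness = vertical thickness × cos δ = 21.5 × cos 56.44° = 11.9 m.

11.9 m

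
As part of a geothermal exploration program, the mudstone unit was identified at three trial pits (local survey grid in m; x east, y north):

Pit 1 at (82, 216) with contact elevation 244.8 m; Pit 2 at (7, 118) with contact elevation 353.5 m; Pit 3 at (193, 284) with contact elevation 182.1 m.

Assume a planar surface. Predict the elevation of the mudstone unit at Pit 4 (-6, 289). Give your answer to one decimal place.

132.8 m

Let the plane be z = a·x + b·y + c.
Pit 2−Pit 1: −75a − 98b = 108.7;  Pit 3−Pit 1: 111a + 68b = −62.7.
Solving gives a = 0.21582, b = −1.27435.
Then c = 244.8 − a·82 − b·216 = 502.36.
At (-6, 289): z = −1.3 − 368.3 + 502.36 = 132.8 m.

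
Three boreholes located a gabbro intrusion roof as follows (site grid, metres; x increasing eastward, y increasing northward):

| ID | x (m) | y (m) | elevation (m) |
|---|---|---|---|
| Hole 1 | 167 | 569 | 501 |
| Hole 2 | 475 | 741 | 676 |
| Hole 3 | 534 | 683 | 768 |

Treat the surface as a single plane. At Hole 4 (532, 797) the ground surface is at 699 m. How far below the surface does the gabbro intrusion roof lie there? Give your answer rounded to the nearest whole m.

Let the plane be z = a·x + b·y + c.
Hole 2−Hole 1: 308a + 172b = 175;  Hole 3−Hole 1: 367a + 114b = 267.
Solving gives a = 0.92725, b = −0.64297.
Then c = 501 − a·167 − b·569 = 712.00.
At (532, 797): z_contact = 493.3 − 512.5 + 712.00 = 692.8 m.
Depth below ground = 699 − 692.8 = 6 m.

6 m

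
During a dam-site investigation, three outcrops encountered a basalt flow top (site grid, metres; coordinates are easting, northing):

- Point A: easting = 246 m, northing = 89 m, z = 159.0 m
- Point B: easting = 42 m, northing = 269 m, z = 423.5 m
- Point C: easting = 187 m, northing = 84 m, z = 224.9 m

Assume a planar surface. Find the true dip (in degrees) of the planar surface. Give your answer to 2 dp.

Two edge vectors: Point A→Point B = (-204, 180, 264.5), Point A→Point C = (-59, -5, 65.9).
Normal n = (Point A→Point B) × (Point A→Point C) = (13184.5, -2161.9, 11640).
So ∂z/∂easting = −n_x/n_z = −1.13269 and ∂z/∂northing = −n_y/n_z = 0.18573.
Gradient magnitude |∇z| = √(a² + b²) = √(1.28298 + 0.03450) = 1.14782.
True dip = arctan(1.14782) = 48.94°, dipping toward E (azimuth ≈ 099°).

48.94°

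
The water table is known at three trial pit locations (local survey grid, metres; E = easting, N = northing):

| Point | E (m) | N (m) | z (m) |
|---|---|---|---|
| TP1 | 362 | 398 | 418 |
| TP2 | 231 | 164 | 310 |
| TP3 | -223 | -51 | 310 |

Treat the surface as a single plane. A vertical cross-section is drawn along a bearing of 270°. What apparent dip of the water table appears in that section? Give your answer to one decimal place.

Two edge vectors: TP1→TP2 = (-131, -234, -108), TP1→TP3 = (-585, -449, -108).
Normal n = (TP1→TP2) × (TP1→TP3) = (-23220, 49032, -78071).
So ∂z/∂E = −n_x/n_z = −0.29742 and ∂z/∂N = −n_y/n_z = 0.62804.
Unit vector along 270° is (sin 270°, cos 270°) = (-1.0000, -0.0000).
Slope in that direction = a·(-1.0000) + b·(-0.0000) = 0.29742.
Apparent dip = arctan|0.29742| = 16.6° (true dip is 34.8°, so apparent ≤ true as expected).

16.6°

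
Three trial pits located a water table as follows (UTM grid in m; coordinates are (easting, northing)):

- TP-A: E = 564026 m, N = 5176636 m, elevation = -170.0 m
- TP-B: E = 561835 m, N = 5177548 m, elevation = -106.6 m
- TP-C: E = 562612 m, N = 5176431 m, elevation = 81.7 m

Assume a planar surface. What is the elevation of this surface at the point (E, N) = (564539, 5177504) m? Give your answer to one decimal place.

Let the plane be z = a·E + b·N + c.
TP-B−TP-A: −2191a + 912b = 63.4;  TP-C−TP-A: −1414a − 205b = 251.7.
Solving gives a = −0.139497436, b = −0.265612809.
Then c = -170 − a·564026 − b·5176636 = 1453491.01.
At (564539, 5177504): z = −78751.7 − 1375211.4 + 1453491.01 = -472.1 m.

-472.1 m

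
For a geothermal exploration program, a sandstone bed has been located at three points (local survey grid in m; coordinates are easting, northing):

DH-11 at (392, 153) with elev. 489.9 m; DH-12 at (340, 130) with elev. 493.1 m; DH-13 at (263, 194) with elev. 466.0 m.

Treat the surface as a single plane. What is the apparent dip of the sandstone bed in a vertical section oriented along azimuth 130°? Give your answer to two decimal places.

15.19°

Let the plane be z = a·easting + b·northing + c.
DH-12−DH-11: −52a − 23b = 3.2;  DH-13−DH-11: −129a + 41b = −23.9.
Solving gives a = 0.08207, b = −0.32469.
Unit vector along 130° is (sin 130°, cos 130°) = (0.7660, -0.6428).
Slope in that direction = a·(0.7660) + b·(-0.6428) = 0.27158.
Apparent dip = arctan|0.27158| = 15.19° (true dip is 18.5°, so apparent ≤ true as expected).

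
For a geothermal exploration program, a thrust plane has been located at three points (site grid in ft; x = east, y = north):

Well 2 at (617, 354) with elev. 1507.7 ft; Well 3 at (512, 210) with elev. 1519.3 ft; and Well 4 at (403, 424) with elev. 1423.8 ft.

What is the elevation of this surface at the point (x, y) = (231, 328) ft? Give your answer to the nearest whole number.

1401 ft

Let the plane be z = a·x + b·y + c.
Well 3−Well 2: −105a − 144b = 11.6;  Well 4−Well 2: −214a + 70b = −83.9.
Solving gives a = 0.29528, b = −0.29586.
Then c = 1507.7 − a·617 − b·354 = 1430.25.
At (231, 328): z = 68.2 − 97.0 + 1430.25 = 1401.4 ft.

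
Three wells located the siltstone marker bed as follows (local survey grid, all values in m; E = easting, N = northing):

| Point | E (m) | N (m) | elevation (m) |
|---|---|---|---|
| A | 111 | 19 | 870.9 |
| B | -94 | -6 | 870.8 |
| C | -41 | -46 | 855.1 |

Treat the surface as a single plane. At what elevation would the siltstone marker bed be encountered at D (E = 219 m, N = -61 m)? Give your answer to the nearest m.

Let the plane be z = a·E + b·N + c.
B−A: −205a − 25b = −0.1;  C−A: −152a − 65b = −15.8.
Solving gives a = −0.04079, b = 0.33846.
Then c = 870.9 − a·111 − b·19 = 869.00.
At (219, -61): z = −8.9 − 20.6 + 869.00 = 839.4 m.

839 m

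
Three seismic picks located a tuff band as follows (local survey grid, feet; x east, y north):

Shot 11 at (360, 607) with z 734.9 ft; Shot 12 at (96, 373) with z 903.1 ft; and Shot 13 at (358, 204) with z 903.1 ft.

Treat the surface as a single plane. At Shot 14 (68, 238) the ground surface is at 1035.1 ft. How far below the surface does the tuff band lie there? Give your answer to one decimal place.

68.3 ft

Two edge vectors: Shot 11→Shot 12 = (-264, -234, 168.2), Shot 11→Shot 13 = (-2, -403, 168.2).
Normal n = (Shot 11→Shot 12) × (Shot 11→Shot 13) = (28425.8, 44068.4, 105924).
So ∂z/∂x = −n_x/n_z = −0.26836 and ∂z/∂y = −n_y/n_z = −0.41604.
Intercept c from Shot 11: 734.9 + 96.61 + 252.54 = 1084.04.
At (68, 238): z_contact = −18.25 − 99.02 + 1084.04 = 966.78 ft.
Depth below ground = 1035.1 − 966.78 = 68.3 ft.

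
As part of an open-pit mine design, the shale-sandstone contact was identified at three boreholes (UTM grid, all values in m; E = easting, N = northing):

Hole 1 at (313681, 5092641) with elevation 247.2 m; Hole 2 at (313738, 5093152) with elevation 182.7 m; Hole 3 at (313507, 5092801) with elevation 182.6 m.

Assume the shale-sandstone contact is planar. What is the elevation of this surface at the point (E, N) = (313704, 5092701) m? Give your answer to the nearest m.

243 m

Two edge vectors: Hole 1→Hole 2 = (57, 511, -64.5), Hole 1→Hole 3 = (-174, 160, -64.6).
Normal n = (Hole 1→Hole 2) × (Hole 1→Hole 3) = (-22690.6, 14905.2, 98034).
So ∂z/∂E = −n_x/n_z = 0.23145643 and ∂z/∂N = −n_y/n_z = −0.15204113.
Intercept c from Hole 1: 247.2 − 72603.49 + 774290.89 = 701934.60.
At (313704, 5092701): z = 72608.8 − 774300.0 + 701934.60 = 243.4 m.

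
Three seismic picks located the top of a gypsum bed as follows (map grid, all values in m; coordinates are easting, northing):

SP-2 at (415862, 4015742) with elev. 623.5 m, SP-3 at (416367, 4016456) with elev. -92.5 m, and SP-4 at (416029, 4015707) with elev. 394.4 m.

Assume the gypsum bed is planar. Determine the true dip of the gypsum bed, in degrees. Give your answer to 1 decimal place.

Let the plane be z = a·easting + b·northing + c.
SP-3−SP-2: 505a + 714b = −716;  SP-4−SP-2: 167a − 35b = −229.1.
Solving gives a = −1.37779, b = −0.02831.
Gradient magnitude |∇z| = √(a² + b²) = √(1.89831 + 0.00080) = 1.37808.
True dip = arctan(1.37808) = 54.0°, dipping toward E (azimuth ≈ 089°).

54.0°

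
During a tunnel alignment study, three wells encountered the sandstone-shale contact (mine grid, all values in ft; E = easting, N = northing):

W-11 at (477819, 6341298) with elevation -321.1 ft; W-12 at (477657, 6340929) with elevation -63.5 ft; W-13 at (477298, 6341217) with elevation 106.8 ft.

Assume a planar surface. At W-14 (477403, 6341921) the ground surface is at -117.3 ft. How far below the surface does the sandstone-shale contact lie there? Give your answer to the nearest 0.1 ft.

Two edge vectors: W-11→W-12 = (-162, -369, 257.6), W-11→W-13 = (-521, -81, 427.9).
Normal n = (W-11→W-12) × (W-11→W-13) = (-137029.5, -64889.8, -179127).
So ∂z/∂E = −n_x/n_z = −0.764985178 and ∂z/∂N = −n_y/n_z = −0.362255830.
Intercept c from W-11: -321.1 + 365524.45 + 2297172.17 = 2662375.52.
At (477403, 6341921): z_contact = −365206.22 − 2297397.85 + 2662375.52 = -228.55 ft.
Depth below ground = -117.3 − (-228.55) = 111.3 ft.

111.3 ft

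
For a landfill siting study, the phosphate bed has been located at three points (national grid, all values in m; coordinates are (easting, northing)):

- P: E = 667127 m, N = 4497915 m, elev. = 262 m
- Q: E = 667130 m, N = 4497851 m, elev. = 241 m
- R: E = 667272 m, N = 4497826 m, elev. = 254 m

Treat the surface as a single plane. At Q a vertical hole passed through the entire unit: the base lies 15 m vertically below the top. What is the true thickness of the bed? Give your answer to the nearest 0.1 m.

14.1 m

Two edge vectors: P→Q = (3, -64, -21), P→R = (145, -89, -8).
Normal n = (P→Q) × (P→R) = (-1357, -3021, 9013).
So ∂z/∂E = −n_x/n_z = 0.15056 and ∂z/∂N = −n_y/n_z = 0.33518.
|∇z| = √(a²+b²) = 0.36744, so dip δ = arctan(0.36744) = 20.18°.
True thickness = vertical thickness × cos δ = 15 × cos 20.18° = 14.1 m.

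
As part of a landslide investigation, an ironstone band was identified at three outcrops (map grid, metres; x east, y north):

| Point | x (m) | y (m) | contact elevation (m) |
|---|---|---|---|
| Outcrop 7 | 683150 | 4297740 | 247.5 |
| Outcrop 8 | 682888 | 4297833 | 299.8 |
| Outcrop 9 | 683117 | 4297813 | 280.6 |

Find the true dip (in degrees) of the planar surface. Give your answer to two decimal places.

23.51°

Let the plane be z = a·x + b·y + c.
Outcrop 8−Outcrop 7: −262a + 93b = 52.3;  Outcrop 9−Outcrop 7: −33a + 73b = 33.1.
Solving gives a = −0.04606, b = 0.43260.
Gradient magnitude |∇z| = √(a² + b²) = √(0.00212 + 0.18715) = 0.43505.
True dip = arctan(0.43505) = 23.51°, dipping toward S (azimuth ≈ 174°).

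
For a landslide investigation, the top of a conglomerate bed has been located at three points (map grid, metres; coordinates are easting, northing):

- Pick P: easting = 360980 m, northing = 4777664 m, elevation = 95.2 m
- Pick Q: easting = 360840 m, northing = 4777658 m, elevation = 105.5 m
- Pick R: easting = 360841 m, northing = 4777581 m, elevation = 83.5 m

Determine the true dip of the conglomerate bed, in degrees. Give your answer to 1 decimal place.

Two edge vectors: Pick P→Pick Q = (-140, -6, 10.3), Pick P→Pick R = (-139, -83, -11.7).
Normal n = (Pick P→Pick Q) × (Pick P→Pick R) = (925.1, -3069.7, 10786).
So ∂z/∂easting = −n_x/n_z = −0.08577 and ∂z/∂northing = −n_y/n_z = 0.28460.
Gradient magnitude |∇z| = √(a² + b²) = √(0.00736 + 0.08100) = 0.29724.
True dip = arctan(0.29724) = 16.6°, dipping toward SSE (azimuth ≈ 163°).

16.6°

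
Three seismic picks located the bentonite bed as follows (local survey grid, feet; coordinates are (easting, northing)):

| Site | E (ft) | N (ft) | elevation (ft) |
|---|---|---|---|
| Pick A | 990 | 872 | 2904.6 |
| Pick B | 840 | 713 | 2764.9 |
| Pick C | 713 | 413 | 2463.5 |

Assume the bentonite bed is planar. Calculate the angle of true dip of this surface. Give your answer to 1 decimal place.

48.6°

Let the plane be z = a·E + b·N + c.
Pick B−Pick A: −150a − 159b = −139.7;  Pick C−Pick A: −277a − 459b = −441.1.
Solving gives a = −0.24238, b = 1.10727.
Gradient magnitude |∇z| = √(a² + b²) = √(0.05875 + 1.22605) = 1.13349.
True dip = arctan(1.13349) = 48.6°, dipping toward SSE (azimuth ≈ 168°).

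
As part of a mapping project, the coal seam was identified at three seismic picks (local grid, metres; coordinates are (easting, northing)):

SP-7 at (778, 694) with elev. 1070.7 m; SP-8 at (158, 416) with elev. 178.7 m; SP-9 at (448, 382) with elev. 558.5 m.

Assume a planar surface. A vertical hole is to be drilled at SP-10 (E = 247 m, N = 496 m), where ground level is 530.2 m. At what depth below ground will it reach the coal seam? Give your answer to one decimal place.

Let the plane be z = a·E + b·N + c.
SP-8−SP-7: −620a − 278b = −892;  SP-9−SP-7: −330a − 312b = −512.2.
Solving gives a = 1.33641, b = 0.22816.
Then c = 1070.7 − a·778 − b·694 = −127.37.
At (247, 496): z_contact = 330.09 + 113.17 − 127.37 = 315.89 m.
Depth below ground = 530.2 − 315.89 = 214.3 m.

214.3 m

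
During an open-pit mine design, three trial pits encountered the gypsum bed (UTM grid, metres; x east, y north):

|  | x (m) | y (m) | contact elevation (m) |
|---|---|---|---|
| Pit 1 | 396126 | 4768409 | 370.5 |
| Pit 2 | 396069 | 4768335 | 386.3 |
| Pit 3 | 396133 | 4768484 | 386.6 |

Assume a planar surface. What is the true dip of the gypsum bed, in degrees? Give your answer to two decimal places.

Let the plane be z = a·x + b·y + c.
Pit 2−Pit 1: −57a − 74b = 15.8;  Pit 3−Pit 1: 7a + 75b = 16.1.
Solving gives a = −0.63253, b = 0.27370.
Gradient magnitude |∇z| = √(a² + b²) = √(0.40009 + 0.07491) = 0.68920.
True dip = arctan(0.68920) = 34.57°, dipping toward ESE (azimuth ≈ 113°).

34.57°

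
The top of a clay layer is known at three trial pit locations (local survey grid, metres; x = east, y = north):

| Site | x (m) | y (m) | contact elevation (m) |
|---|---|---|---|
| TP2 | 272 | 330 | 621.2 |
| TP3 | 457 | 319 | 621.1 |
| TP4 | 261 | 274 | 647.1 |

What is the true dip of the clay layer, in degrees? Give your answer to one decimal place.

24.6°

Two edge vectors: TP2→TP3 = (185, -11, -0.1), TP2→TP4 = (-11, -56, 25.9).
Normal n = (TP2→TP3) × (TP2→TP4) = (-290.5, -4790.4, -10481).
So ∂z/∂x = −n_x/n_z = −0.02772 and ∂z/∂y = −n_y/n_z = −0.45706.
Gradient magnitude |∇z| = √(a² + b²) = √(0.00077 + 0.20890) = 0.45790.
True dip = arctan(0.45790) = 24.6°, dipping toward N (azimuth ≈ 003°).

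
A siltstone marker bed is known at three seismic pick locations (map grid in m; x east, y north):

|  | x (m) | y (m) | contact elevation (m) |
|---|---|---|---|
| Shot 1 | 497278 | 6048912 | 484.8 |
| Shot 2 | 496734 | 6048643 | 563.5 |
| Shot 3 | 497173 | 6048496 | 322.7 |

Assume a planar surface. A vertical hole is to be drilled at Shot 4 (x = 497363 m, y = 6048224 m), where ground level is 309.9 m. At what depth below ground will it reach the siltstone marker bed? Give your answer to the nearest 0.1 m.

Let the plane be z = a·x + b·y + c.
Shot 2−Shot 1: −544a − 269b = 78.7;  Shot 3−Shot 1: −105a − 416b = −162.1.
Solving gives a = −0.385461403, b = 0.486955402.
Then c = 484.8 − a·497278 − b·6048912 = −2753384.10.
At (497363, 6048224): z_contact = −191714.24 + 2945215.35 − 2753384.10 = 117.01 m.
Depth below ground = 309.9 − 117.01 = 192.9 m.

192.9 m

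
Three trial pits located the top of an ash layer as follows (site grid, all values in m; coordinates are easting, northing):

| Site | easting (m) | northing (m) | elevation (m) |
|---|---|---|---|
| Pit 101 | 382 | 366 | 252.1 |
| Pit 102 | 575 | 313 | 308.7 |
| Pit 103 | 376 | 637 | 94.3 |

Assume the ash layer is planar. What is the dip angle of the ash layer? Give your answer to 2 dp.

30.74°

Let the plane be z = a·easting + b·northing + c.
Pit 102−Pit 101: 193a − 53b = 56.6;  Pit 103−Pit 101: −6a + 271b = −157.8.
Solving gives a = 0.13418, b = −0.57932.
Gradient magnitude |∇z| = √(a² + b²) = √(0.01800 + 0.33561) = 0.59465.
True dip = arctan(0.59465) = 30.74°, dipping toward NNW (azimuth ≈ 347°).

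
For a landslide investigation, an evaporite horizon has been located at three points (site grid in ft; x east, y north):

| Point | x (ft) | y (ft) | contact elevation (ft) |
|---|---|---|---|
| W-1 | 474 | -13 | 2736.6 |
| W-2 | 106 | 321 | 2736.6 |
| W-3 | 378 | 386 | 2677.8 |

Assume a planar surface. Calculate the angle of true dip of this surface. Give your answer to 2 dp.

Let the plane be z = a·x + b·y + c.
W-2−W-1: −368a + 334b = 0;  W-3−W-1: −96a + 399b = −58.8.
Solving gives a = −0.17112, b = −0.18854.
Gradient magnitude |∇z| = √(a² + b²) = √(0.02928 + 0.03555) = 0.25462.
True dip = arctan(0.25462) = 14.28°, dipping toward NE (azimuth ≈ 042°).

14.28°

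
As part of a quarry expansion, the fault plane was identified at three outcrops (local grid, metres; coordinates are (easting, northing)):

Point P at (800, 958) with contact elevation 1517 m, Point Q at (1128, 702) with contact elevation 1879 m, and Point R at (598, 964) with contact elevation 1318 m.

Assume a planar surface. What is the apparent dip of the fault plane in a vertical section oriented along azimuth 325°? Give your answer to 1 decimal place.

Let the plane be z = a·E + b·N + c.
Point Q−Point P: 328a − 256b = 362;  Point R−Point P: −202a + 6b = −199.
Solving gives a = 0.98046, b = −0.15785.
Unit vector along 325° is (sin 325°, cos 325°) = (-0.5736, 0.8192).
Slope in that direction = a·(-0.5736) + b·(0.8192) = −0.69167.
Apparent dip = arctan|0.69167| = 34.7° (true dip is 44.8°, so apparent ≤ true as expected).

34.7°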